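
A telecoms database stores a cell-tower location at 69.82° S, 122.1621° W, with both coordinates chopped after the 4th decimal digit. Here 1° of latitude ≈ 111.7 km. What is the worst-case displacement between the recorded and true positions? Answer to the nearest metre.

Truncating at 4 decimal places can drop up to a full unit in the last place, so each coordinate may be off by as much as 0.0001°.
Latitude error → 0.0001 × 111700 = 11.17 m along the meridian.
Longitude error → 0.0001 × 111700 × cos 69.82° = 0.0001 × 111700 × 0.3450 ≈ 3.85332 m.
Combining orthogonally: (11.17² + 3.85332²)^½ ≈ 11.816 m.

12 metres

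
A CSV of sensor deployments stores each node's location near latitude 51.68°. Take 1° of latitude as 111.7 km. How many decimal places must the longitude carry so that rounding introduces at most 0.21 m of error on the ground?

6

At 51.68° one degree of longitude covers 111700 × cos 51.68° ≈ 111700 × 0.6201 ≈ 69259.9 m.
With N decimal places the half-ulp bound is 0.5·10⁻ᴺ°, or 0.5·10⁻ᴺ × 69259.9 m on the ground.
Need 0.5 × 69259.9 × 10⁻ᴺ ≤ 0.21 → 10⁻ᴺ ≤ 6.064e-06, so N ≥ 5.22.
N = 5 would give 0.346 m (too coarse); N = 6 gives 0.0346 m ≤ 0.21 m.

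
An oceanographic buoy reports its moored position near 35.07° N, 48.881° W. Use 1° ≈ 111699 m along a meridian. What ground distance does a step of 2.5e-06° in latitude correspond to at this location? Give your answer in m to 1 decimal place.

0.3 m

Along a meridian 2.5e-06° is 2.5e-06 × 111699 = 0.279247 m.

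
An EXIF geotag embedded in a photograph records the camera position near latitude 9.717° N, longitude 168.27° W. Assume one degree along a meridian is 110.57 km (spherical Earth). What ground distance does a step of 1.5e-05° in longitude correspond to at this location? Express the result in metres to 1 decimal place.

One degree of longitude here spans 110570 × cos 9.717° = 110570 × 0.9857 ≈ 108984 m; 1.5e-05° of that is 1.63476 m.

1.6 metres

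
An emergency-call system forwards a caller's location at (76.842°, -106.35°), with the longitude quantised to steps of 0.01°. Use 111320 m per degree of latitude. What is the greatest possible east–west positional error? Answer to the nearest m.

With a 0.01° grid the true value lies within half a step, ±0.01°/2 = ±0.005°, of the stored one.
At latitude 76.842° a degree of longitude spans 111320 m × cos 76.842° = 111320 × 0.2276 ≈ 25340.6 m.
Maximum E–W displacement: 0.005 × 25340.6 = 126.703 m.

127 m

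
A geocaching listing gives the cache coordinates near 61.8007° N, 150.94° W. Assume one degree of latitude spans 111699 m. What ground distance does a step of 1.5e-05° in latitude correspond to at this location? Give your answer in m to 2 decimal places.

Along a meridian 1.5e-05° is 1.5e-05 × 111699 = 1.67549 m.

1.68 m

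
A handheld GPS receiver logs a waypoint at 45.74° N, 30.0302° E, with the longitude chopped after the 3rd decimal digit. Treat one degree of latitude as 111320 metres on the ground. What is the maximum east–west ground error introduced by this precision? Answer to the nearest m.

Truncating at 3 decimal places can drop up to a full unit in the last place, so the longitude may be off by as much as 0.001°.
At latitude 45.74° a degree of longitude spans 111320 m × cos 45.74° = 111320 × 0.6979 ≈ 77691.9 m.
East–west error: 0.001° × 77691.9 m/° ≈ 77.6919 m.

78 m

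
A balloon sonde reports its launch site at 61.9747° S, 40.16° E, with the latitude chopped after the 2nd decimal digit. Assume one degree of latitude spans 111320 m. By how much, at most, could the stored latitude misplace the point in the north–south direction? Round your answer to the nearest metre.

1113 metres

Truncating at 2 decimal places can drop up to a full unit in the last place, so the latitude may be off by as much as 0.01°.
So the N–S error is at most 0.01 × 111320 = 1113.2 m.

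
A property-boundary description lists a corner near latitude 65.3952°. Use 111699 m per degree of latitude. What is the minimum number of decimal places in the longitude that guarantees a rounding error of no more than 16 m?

4

At 65.3952° one degree of longitude covers 111699 × cos 65.3952° ≈ 111699 × 0.4164 ≈ 46506.7 m.
Rounding to N decimal places gives at most 0.5 × 10⁻ᴺ degrees of error, i.e. 0.5 × 10⁻ᴺ × 46506.7 m.
Setting 23253.3 × 10⁻ᴺ ≤ 16 gives 10ᴺ ≥ 1453, i.e. N ≥ 3.16.
At 3 places the error can reach 23.3 m, but 4 places keeps it to 2.33 m.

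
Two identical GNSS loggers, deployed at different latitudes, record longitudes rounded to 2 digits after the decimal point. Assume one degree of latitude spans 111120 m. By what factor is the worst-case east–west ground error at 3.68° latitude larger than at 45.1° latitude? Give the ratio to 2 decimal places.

1.41

Rounding to 2 decimal places leaves the longitude within ±0.005° of the true value.
Error at 3.68° = 0.005° × 111120 × cos 3.68° ≈ 555.6 × 0.9979 = 554.45 m.
At 45.1°: 0.005° × 111120 × cos 45.1° = 0.005 × 111120 × 0.7059 ≈ 392.18 m.
Ratio: 554.45 / 392.18 = cos 3.68° / cos 45.1° ≈ 1.4138.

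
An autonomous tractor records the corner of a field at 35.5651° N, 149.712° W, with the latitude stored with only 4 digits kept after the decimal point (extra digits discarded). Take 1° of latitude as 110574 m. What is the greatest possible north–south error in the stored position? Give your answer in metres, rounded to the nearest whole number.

Truncating at 4 decimal places can drop up to a full unit in the last place, so the latitude may be off by as much as 0.0001°.
North–south distance: 0.0001° × 110574 m/° = 11.0574 m.

11 metres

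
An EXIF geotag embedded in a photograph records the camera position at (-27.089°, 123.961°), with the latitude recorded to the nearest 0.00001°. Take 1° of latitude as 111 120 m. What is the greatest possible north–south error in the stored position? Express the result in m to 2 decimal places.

0.56 m

Rounding to 5 decimal places leaves the latitude within ±5e-06° of the true value.
North–south distance: 5e-06° × 111120 m/° = 0.5556 m.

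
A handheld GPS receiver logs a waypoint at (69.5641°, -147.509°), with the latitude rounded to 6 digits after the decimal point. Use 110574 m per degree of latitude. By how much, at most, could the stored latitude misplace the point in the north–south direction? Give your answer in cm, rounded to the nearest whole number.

6 cm

Rounding to 6 decimal places leaves the latitude within ±5e-07° of the true value.
North–south distance: 5e-07° × 110574 m/° = 0.055287 m.
That is 0.055287 m = 5.5287 cm.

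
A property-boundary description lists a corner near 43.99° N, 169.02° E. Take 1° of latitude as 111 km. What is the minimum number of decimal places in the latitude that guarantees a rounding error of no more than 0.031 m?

One degree of latitude covers 111000 m.
Rounding to N decimal places gives at most 0.5 × 10⁻ᴺ degrees of error, i.e. 0.5 × 10⁻ᴺ × 111000 m.
Setting 55500 × 10⁻ᴺ ≤ 0.031 gives 10ᴺ ≥ 1.79e+06, i.e. N ≥ 6.25.
At 6 places the error can reach 0.0555 m, but 7 places keeps it to 0.00555 m.

7 decimal places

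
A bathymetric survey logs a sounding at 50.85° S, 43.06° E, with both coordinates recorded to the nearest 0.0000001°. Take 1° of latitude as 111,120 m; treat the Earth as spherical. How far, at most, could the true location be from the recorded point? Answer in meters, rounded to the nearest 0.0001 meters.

0.0066 meters

Rounding to 7 decimal places leaves each coordinate within ±5e-08° of the true value.
Latitude error → 5e-08 × 111120 = 0.005556 m along the meridian.
Longitude error → 5e-08 × 111120 × cos 50.85° = 5e-08 × 111120 × 0.6314 ≈ 0.0035078 m.
Worst case both components are at the extreme and orthogonal: √(0.005556² + 0.0035078²) ≈ 0.00657067 m.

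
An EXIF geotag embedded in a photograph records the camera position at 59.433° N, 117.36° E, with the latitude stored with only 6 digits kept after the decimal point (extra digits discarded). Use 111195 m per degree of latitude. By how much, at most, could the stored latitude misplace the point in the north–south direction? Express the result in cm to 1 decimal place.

Truncating at 6 decimal places can drop up to a full unit in the last place, so the latitude may be off by as much as 1e-06°.
North–south distance: 1e-06° × 111195 m/° = 0.111195 m.
That is 0.111195 m = 11.119 cm.

11.1 cm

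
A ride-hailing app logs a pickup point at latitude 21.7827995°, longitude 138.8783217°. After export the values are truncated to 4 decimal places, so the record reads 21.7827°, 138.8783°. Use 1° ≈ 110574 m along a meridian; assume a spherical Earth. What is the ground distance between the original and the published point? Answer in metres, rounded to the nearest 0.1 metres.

The latitude changed by +0.0000995° and the longitude by +0.0000217°.
North–south shift: 0.0000995 × 110574 = 11.0021 m.
East–west at this latitude: 0.0000217° × 110574 × cos 21.7827° ≈ 0.0000217 × 102679 = 2.22813 m.
Combined displacement = (11.0021² + 2.22813²)^½ ≈ 11.2255 m.

11.2 metres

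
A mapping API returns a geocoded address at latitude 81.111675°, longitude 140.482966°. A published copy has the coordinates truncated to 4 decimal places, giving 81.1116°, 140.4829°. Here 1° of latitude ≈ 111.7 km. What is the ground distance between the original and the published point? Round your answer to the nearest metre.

The latitude changed by +0.000075° and the longitude by +0.000066°.
N–S: 0.000075° × 111700 m/° = 8.3775 m.
East–west at this latitude: 0.000066° × 111700 × cos 81.1116° ≈ 0.000066 × 17258.8 = 1.13908 m.
Combined displacement = (8.3775² + 1.13908²)^½ ≈ 8.45459 m.

8 metres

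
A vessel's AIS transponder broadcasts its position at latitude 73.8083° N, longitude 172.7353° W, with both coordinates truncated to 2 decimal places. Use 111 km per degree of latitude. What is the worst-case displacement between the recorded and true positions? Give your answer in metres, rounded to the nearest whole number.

Truncating at 2 decimal places can drop up to a full unit in the last place, so each coordinate may be off by as much as 0.01°.
North–south component: 0.01° × 111000 = 1110 m.
East–west component at 73.8083°: 0.01° × 111000 × cos 73.8083° ≈ 0.01 × 30952.6 ≈ 309.526 m.
The two errors are perpendicular, so the maximum displacement is √(1110² + 309.526²) ≈ 1152.35 m.

1152 metres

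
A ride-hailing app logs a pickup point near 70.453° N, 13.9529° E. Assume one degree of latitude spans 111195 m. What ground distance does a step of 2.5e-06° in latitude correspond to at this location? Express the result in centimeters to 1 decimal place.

27.8 centimeters

Along a meridian 2.5e-06° is 2.5e-06 × 111195 = 0.277987 m.
That is 0.277987 m = 27.799 cm.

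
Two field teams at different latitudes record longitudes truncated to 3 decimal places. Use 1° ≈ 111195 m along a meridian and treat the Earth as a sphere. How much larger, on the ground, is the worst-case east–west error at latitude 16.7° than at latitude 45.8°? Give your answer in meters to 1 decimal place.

29.0 meters

Truncating at 3 decimal places can drop up to a full unit in the last place, so the longitude may be off by as much as 0.001°.
At 16.7°: 0.001° × 111195 × cos 16.7° = 0.001 × 111195 × 0.9578 ≈ 106.51 m.
Error at 45.8° = 0.001° × 111195 × cos 45.8° ≈ 111.2 × 0.6972 = 77.521 m.
Difference: 106.51 − 77.521 = 28.984 m.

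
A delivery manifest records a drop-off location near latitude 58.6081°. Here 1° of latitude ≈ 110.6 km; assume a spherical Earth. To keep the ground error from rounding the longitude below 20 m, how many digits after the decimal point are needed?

4 decimal places

At 58.6081° one degree of longitude covers 110600 × cos 58.6081° ≈ 110600 × 0.5209 ≈ 57610.3 m.
N decimal places → at most half a unit in the last place, 0.5 × 10⁻ᴺ° = 57610.3/2 × 10⁻ᴺ m.
Need 0.5 × 57610.3 × 10⁻ᴺ ≤ 20 → 10⁻ᴺ ≤ 6.943e-04, so N ≥ 3.16.
At 3 places the error can reach 28.8 m, but 4 places keeps it to 2.88 m.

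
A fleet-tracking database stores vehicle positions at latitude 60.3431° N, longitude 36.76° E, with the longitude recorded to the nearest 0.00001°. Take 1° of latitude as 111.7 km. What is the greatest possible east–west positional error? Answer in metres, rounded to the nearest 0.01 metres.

Rounding to 5 decimal places leaves the longitude within ±5e-06° of the true value.
Parallels shrink by cos φ, so at 60.3431° a degree of longitude is 111700 × 0.4948 ≈ 55269.7 m.
East–west error: 5e-06° × 55269.7 m/° ≈ 0.276349 m.

0.28 metres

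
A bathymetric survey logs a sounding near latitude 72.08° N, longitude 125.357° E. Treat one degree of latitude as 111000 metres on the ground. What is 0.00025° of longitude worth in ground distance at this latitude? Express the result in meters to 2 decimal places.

8.54 meters

One degree of longitude here spans 111000 × cos 72.08° = 111000 × 0.3077 ≈ 34153.5 m; 0.00025° of that is 8.53836 m.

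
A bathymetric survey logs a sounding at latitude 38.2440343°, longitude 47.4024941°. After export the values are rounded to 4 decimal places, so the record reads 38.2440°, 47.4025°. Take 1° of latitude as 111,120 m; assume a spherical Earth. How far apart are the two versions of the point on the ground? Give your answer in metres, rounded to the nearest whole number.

The latitude changed by +0.0000343° and the longitude by -0.0000059°.
North–south shift: 0.0000343 × 111120 = 3.81142 m.
East–west at this latitude: -0.0000059° × 111120 × cos 38.244° ≈ -0.0000059 × 87271.6 = -0.514903 m.
Hypotenuse of the two orthogonal shifts: √(3.81142² + 0.514903²) = 3.84604 m.

4 metres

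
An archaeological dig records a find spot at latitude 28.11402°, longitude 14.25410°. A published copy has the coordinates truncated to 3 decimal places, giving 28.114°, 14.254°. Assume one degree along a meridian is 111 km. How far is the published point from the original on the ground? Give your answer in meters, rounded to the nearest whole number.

The latitude changed by +0.00002° and the longitude by +0.00010°.
North–south shift: 0.00002 × 111000 = 2.22 m.
East–west at this latitude: 0.00010° × 111000 × cos 28.114° ≈ 0.00010 × 97903.3 = 9.79033 m.
Hypotenuse of the two orthogonal shifts: √(2.22² + 9.79033²) = 10.0389 m.

10 meters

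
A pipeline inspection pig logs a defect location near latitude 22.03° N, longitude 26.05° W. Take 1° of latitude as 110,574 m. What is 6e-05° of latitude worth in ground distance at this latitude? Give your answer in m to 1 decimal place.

6.6 m

6e-05° × 110574 m/° = 6.63444 m.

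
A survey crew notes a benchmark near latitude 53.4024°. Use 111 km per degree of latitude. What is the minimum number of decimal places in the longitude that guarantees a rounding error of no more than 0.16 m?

At 53.4024° one degree of longitude covers 111000 × cos 53.4024° ≈ 111000 × 0.5962 ≈ 66177.2 m.
N decimal places → at most half a unit in the last place, 0.5 × 10⁻ᴺ° = 66177.2/2 × 10⁻ᴺ m.
Need 0.5 × 66177.2 × 10⁻ᴺ ≤ 0.16 → 10⁻ᴺ ≤ 4.836e-06, so N ≥ 5.32.
N = 5 would give 0.331 m (too coarse); N = 6 gives 0.0331 m ≤ 0.16 m.

6 decimal places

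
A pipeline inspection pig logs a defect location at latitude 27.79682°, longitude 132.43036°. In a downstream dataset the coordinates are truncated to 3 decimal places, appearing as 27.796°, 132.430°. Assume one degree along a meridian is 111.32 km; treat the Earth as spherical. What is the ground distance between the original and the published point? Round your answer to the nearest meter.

The latitude changed by +0.00082° and the longitude by +0.00036°.
North–south shift: 0.00082 × 111320 = 91.2824 m.
East–west at this latitude: 0.00036° × 111320 × cos 27.796° ≈ 0.00036 × 98475.2 = 35.4511 m.
Combined displacement = (91.2824² + 35.4511²)^½ ≈ 97.9247 m.

98 meters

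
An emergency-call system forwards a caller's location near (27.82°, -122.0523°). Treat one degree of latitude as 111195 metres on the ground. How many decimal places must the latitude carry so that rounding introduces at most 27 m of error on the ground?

One degree of latitude covers 111195 m.
With N decimal places the half-ulp bound is 0.5·10⁻ᴺ°, or 0.5·10⁻ᴺ × 111195 m on the ground.
Setting 55597.5 × 10⁻ᴺ ≤ 27 gives 10ᴺ ≥ 2059, i.e. N ≥ 3.31.
At 3 places the error can reach 55.6 m, but 4 places keeps it to 5.56 m.

4 decimal places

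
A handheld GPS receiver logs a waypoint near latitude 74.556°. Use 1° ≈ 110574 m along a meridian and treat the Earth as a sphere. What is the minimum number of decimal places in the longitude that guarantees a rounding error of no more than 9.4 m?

4

At 74.556° one degree of longitude covers 110574 × cos 74.556° ≈ 110574 × 0.2663 ≈ 29445.5 m.
N decimal places → at most half a unit in the last place, 0.5 × 10⁻ᴺ° = 29445.5/2 × 10⁻ᴺ m.
Need 0.5 × 29445.5 × 10⁻ᴺ ≤ 9.4 → 10⁻ᴺ ≤ 6.385e-04, so N ≥ 3.19.
So 4 decimal places suffice (1.47 m); 3 would allow up to 14.7 m.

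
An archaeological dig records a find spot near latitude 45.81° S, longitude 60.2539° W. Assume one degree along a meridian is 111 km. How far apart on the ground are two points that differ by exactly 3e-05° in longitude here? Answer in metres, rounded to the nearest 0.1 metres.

At 45.81° a degree of longitude is 111000 × cos 45.81° ≈ 77371.4 m, so 3e-05° corresponds to 2.32114 m.

2.3 metres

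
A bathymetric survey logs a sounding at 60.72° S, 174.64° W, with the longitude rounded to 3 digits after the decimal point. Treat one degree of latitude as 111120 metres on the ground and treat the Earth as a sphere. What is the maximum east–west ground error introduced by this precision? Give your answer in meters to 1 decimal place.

Rounding to 3 decimal places leaves the longitude within ±0.0005° of the true value.
One degree of longitude at 60.72° is 111120 × cos 60.72° ≈ 111120 × 0.4891 = 54346.3 m.
Maximum E–W displacement: 0.0005 × 54346.3 = 27.1732 m.

27.2 meters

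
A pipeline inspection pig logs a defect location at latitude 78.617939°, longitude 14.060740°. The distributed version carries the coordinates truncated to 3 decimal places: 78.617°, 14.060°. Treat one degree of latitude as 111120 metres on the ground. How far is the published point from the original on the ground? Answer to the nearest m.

106 m

Δlat = 78.617939 − 78.617 = +0.000939°; Δlon = 14.060740 − 14.060 = +0.000740°.
North–south shift: 0.000939 × 111120 = 104.342 m.
E–W at 78.617°: 0.000740° × 111120 × cos 78.617° = 0.000740 × 111120 × 0.1974 ≈ 16.2292 m.
Hypotenuse of the two orthogonal shifts: √(104.342² + 16.2292²) = 105.596 m.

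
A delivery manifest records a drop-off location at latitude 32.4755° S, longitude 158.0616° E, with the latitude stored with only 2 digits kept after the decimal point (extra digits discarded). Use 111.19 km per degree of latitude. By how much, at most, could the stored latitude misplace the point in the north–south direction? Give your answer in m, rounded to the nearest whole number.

1112 m

Truncating at 2 decimal places can drop up to a full unit in the last place, so the latitude may be off by as much as 0.01°.
So the N–S error is at most 0.01 × 111190 = 1111.9 m.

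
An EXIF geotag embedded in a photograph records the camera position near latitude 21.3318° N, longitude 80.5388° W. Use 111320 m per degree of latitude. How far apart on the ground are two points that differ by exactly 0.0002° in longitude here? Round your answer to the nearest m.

One degree of longitude here spans 111320 × cos 21.3318° = 111320 × 0.9315 ≈ 103693 m; 0.0002° of that is 20.7387 m.

21 m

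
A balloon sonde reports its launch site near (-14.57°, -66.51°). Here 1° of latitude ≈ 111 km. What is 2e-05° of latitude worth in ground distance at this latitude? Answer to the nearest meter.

Along a meridian 2e-05° is 2e-05 × 111000 = 2.22 m.

2 meters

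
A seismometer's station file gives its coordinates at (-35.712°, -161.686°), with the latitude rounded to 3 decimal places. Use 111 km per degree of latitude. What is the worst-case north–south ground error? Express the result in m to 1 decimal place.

55.5 m

Rounding to 3 decimal places leaves the latitude within ±0.0005° of the true value.
Along the meridian that is 0.0005° × 111000 m/° = 55.5 m.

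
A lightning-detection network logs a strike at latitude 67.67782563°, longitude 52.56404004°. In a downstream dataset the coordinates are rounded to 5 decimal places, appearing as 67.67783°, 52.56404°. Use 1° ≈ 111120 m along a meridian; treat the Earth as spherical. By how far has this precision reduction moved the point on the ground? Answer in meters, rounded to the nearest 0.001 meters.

Δlat = 67.67782563 − 67.67783 = -0.00000437°; Δlon = 52.56404004 − 52.56404 = +0.00000004°.
North–south shift: -0.00000437 × 111120 = -0.485594 m.
East–west at this latitude: 0.00000004° × 111120 × cos 67.6778° ≈ 0.00000004 × 42204.9 = 0.0016882 m.
Hypotenuse of the two orthogonal shifts: √(0.485594² + 0.0016882²) = 0.485597 m.

0.486 meters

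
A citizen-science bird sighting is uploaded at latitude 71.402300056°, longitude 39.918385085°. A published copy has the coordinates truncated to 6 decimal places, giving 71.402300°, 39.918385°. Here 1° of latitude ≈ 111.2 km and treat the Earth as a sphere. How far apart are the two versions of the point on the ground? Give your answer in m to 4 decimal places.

0.0069 m

Δlat = 71.402300056 − 71.402300 = +0.000000056°; Δlon = 39.918385085 − 39.918385 = +0.000000085°.
N–S: 0.000000056° × 111200 m/° = 0.0062272 m.
East–west at this latitude: 0.000000085° × 111200 × cos 71.4023° ≈ 0.000000085 × 35464 = 0.00301444 m.
Combined displacement = (0.0062272² + 0.00301444²)^½ ≈ 0.00691845 m.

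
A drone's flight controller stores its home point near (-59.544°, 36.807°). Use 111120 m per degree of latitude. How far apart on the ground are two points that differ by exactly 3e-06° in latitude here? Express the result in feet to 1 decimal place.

3e-06° × 111120 m/° = 0.33336 m.
In feet: 0.33336 m ÷ 0.3048 ≈ 1.0937 ft.

1.1 feet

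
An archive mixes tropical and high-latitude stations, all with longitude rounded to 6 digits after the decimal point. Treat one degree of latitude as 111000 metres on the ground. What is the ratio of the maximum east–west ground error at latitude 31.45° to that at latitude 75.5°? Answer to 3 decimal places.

3.407

Rounding to 6 decimal places leaves the longitude within ±5e-07° of the true value.
Error at 31.45° = 5e-07° × 111000 × cos 31.45° ≈ 0.0555 × 0.8531 = 0.047347 m.
Error at 75.5° = 5e-07° × 111000 × cos 75.5° ≈ 0.0555 × 0.2504 = 0.013896 m.
Ratio: 0.047347 / 0.013896 = cos 31.45° / cos 75.5° ≈ 3.4072.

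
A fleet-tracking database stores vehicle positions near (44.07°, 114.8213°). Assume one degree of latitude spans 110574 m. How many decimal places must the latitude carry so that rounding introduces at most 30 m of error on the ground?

4

One degree of latitude covers 110574 m.
Rounding to N decimal places gives at most 0.5 × 10⁻ᴺ degrees of error, i.e. 0.5 × 10⁻ᴺ × 110574 m.
Need 0.5 × 110574 × 10⁻ᴺ ≤ 30 → 10⁻ᴺ ≤ 5.426e-04, so N ≥ 3.27.
So 4 decimal places suffice (5.53 m); 3 would allow up to 55.3 m.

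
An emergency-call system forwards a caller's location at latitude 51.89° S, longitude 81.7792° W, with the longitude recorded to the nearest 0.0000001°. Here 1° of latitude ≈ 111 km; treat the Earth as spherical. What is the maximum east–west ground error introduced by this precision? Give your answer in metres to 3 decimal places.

0.003 metres

Rounding to 7 decimal places leaves the longitude within ±5e-08° of the true value.
Parallels shrink by cos φ, so at 51.89° a degree of longitude is 111000 × 0.6172 ≈ 68506.2 m.
Maximum E–W displacement: 5e-08 × 68506.2 = 0.00342531 m.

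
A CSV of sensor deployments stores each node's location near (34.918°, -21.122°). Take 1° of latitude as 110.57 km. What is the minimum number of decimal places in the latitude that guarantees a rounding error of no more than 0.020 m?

7

One degree of latitude covers 110570 m.
N decimal places → at most half a unit in the last place, 0.5 × 10⁻ᴺ° = 110570/2 × 10⁻ᴺ m.
Need 0.5 × 110570 × 10⁻ᴺ ≤ 0.020 → 10⁻ᴺ ≤ 3.618e-07, so N ≥ 6.44.
At 6 places the error can reach 0.0553 m, but 7 places keeps it to 0.00553 m.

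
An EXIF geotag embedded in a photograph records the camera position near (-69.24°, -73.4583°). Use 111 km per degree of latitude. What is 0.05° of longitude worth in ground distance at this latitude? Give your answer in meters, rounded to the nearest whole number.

1967 meters

One degree of longitude here spans 111000 × cos 69.24° = 111000 × 0.3545 ≈ 39344.4 m; 0.05° of that is 1967.22 m.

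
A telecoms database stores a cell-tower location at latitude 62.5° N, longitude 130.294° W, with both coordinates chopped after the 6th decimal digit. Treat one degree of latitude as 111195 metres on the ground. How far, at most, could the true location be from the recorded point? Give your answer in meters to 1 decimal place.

0.1 meters

Truncating at 6 decimal places can drop up to a full unit in the last place, so each coordinate may be off by as much as 1e-06°.
Latitude error → 1e-06 × 111195 = 0.111195 m along the meridian.
E–W at 62.5°: 1e-06° × 111195 × cos 62.5° = 1e-06 × 111195 × 0.4617 ≈ 0.0513441 m.
Worst case both components are at the extreme and orthogonal: √(0.111195² + 0.0513441²) ≈ 0.122477 m.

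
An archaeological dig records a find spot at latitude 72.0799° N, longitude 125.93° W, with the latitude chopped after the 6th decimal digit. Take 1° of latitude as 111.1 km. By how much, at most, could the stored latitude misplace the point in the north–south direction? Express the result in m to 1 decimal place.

0.1 m

Truncating at 6 decimal places can drop up to a full unit in the last place, so the latitude may be off by as much as 1e-06°.
North–south distance: 1e-06° × 111100 m/° = 0.1111 m.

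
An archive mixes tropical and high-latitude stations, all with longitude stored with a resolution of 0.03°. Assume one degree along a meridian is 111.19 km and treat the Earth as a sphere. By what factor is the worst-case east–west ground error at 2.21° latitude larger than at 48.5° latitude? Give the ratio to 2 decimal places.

With a 0.03° grid the true value lies within half a step, ±0.03°/2 = ±0.015°, of the stored one.
At 2.21°: 0.015° × 111190 × cos 2.21° = 0.015 × 111190 × 0.9993 ≈ 1666.6 m.
At 48.5°: 0.015° × 111190 × cos 48.5° = 0.015 × 111190 × 0.6626 ≈ 1105.2 m.
The ratio reduces to cos 2.21° / cos 48.5° = 0.9993/0.6626 ≈ 1.5080.

1.51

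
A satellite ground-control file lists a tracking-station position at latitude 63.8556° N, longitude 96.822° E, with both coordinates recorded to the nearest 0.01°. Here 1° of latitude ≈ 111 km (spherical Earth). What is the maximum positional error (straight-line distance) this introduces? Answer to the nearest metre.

606 metres

Rounding to 2 decimal places leaves each coordinate within ±0.005° of the true value.
N–S: 0.005° × 111000 m/° = 555 m.
Longitude error → 0.005 × 111000 × cos 63.8556° = 0.005 × 111000 × 0.4406 ≈ 244.552 m.
Combining orthogonally: (555² + 244.552²)^½ ≈ 606.491 m.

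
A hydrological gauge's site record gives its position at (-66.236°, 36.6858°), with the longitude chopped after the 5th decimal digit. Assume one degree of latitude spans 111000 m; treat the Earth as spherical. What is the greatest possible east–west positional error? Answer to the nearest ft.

1 ft

Truncating at 5 decimal places can drop up to a full unit in the last place, so the longitude may be off by as much as 1e-05°.
At latitude 66.236° a degree of longitude spans 111000 m × cos 66.236° = 111000 × 0.4030 ≈ 44729.7 m.
Maximum E–W displacement: 1e-05 × 44729.7 = 0.447297 m.
In feet: 0.447297 m ÷ 0.3048 ≈ 1.4675 ft.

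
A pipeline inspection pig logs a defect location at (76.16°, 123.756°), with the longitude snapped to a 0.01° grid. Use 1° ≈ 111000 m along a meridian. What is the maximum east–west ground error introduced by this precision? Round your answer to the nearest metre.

With a 0.01° grid the true value lies within half a step, ±0.01°/2 = ±0.005°, of the stored one.
Parallels shrink by cos φ, so at 76.16° a degree of longitude is 111000 × 0.2392 ≈ 26552.5 m.
East–west error: 0.005° × 26552.5 m/° ≈ 132.762 m.

133 metres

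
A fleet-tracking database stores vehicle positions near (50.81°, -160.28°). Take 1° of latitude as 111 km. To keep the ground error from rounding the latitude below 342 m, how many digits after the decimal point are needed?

3

One degree of latitude covers 111000 m.
With N decimal places the half-ulp bound is 0.5·10⁻ᴺ°, or 0.5·10⁻ᴺ × 111000 m on the ground.
Setting 55500 × 10⁻ᴺ ≤ 342 gives 10ᴺ ≥ 162.3, i.e. N ≥ 2.21.
At 2 places the error can reach 555 m, but 3 places keeps it to 55.5 m.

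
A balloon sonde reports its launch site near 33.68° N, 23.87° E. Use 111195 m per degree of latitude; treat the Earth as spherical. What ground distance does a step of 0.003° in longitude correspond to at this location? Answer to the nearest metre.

One degree of longitude here spans 111195 × cos 33.68° = 111195 × 0.8321 ≈ 92530.7 m; 0.003° of that is 277.592 m.

278 metres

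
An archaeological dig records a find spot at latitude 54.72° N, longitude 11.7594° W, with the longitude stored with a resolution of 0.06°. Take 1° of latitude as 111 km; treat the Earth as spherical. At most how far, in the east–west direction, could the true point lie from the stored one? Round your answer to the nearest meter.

With a 0.06° grid the true value lies within half a step, ±0.06°/2 = ±0.03°, of the stored one.
One degree of longitude at 54.72° is 111000 × cos 54.72° ≈ 111000 × 0.5776 = 64110.6 m.
Maximum E–W displacement: 0.03 × 64110.6 = 1923.32 m.

1923 meters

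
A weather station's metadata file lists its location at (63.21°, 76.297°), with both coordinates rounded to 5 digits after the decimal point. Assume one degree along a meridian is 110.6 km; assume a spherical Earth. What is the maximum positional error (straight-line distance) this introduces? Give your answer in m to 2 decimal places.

0.61 m

Rounding to 5 decimal places leaves each coordinate within ±5e-06° of the true value.
N–S: 5e-06° × 110600 m/° = 0.553 m.
Longitude error → 5e-06 × 110600 × cos 63.21° = 5e-06 × 110600 × 0.4507 ≈ 0.249249 m.
Worst case both components are at the extreme and orthogonal: √(0.553² + 0.249249²) ≈ 0.606576 m.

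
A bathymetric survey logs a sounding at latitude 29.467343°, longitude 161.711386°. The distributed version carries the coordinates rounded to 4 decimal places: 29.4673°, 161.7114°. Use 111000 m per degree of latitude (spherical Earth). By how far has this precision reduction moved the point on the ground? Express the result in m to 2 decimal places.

The latitude changed by +0.000043° and the longitude by -0.000014°.
North–south shift: 0.000043 × 111000 = 4.773 m.
East–west at this latitude: -0.000014° × 111000 × cos 29.4673° ≈ -0.000014 × 96640.7 = -1.35297 m.
Distance: √(4.773² + 1.35297²) ≈ 4.96105 m.

4.96 m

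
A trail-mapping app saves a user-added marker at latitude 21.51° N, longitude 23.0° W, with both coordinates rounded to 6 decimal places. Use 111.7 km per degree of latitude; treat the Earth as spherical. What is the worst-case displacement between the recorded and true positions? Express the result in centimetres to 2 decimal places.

Rounding to 6 decimal places leaves each coordinate within ±5e-07° of the true value.
Latitude error → 5e-07 × 111700 = 0.05585 m along the meridian.
Longitude error → 5e-07 × 111700 × cos 21.51° = 5e-07 × 111700 × 0.9304 ≈ 0.0519602 m.
The two errors are perpendicular, so the maximum displacement is √(0.05585² + 0.0519602²) ≈ 0.076283 m.
That is 0.076283 m = 7.6283 cm.

7.63 centimetres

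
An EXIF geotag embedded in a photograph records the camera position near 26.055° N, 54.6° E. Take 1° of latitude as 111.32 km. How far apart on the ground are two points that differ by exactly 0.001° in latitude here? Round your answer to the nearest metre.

111 metres

Along a meridian 0.001° is 0.001 × 111320 = 111.32 m.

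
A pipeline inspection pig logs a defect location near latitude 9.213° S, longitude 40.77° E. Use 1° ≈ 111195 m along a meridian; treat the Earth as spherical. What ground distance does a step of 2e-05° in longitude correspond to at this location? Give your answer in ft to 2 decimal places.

7.20 ft

One degree of longitude here spans 111195 × cos 9.213° = 111195 × 0.9871 ≈ 109761 m; 2e-05° of that is 2.19521 m.
In feet: 2.19521 m ÷ 0.3048 ≈ 7.2021 ft.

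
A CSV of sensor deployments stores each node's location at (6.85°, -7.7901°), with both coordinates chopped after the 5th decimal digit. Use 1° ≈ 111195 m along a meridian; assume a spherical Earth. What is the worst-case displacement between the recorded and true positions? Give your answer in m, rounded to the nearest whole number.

2 m

Truncating at 5 decimal places can drop up to a full unit in the last place, so each coordinate may be off by as much as 1e-05°.
N–S: 1e-05° × 111195 m/° = 1.11195 m.
E–W at 6.85°: 1e-05° × 111195 × cos 6.85° = 1e-05 × 111195 × 0.9929 ≈ 1.10401 m.
Combining orthogonally: (1.11195² + 1.10401²)^½ ≈ 1.56693 m.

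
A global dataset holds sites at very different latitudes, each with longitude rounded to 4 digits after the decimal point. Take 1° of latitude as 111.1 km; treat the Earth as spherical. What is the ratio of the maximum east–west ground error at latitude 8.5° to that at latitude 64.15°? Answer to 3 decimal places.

Rounding to 4 decimal places leaves the longitude within ±5e-05° of the true value.
Error at 8.5° = 5e-05° × 111100 × cos 8.5° ≈ 5.555 × 0.9890 = 5.494 m.
Error at 64.15° = 5e-05° × 111100 × cos 64.15° ≈ 5.555 × 0.4360 = 2.4221 m.
The ratio reduces to cos 8.5° / cos 64.15° = 0.9890/0.4360 ≈ 2.2683.

2.268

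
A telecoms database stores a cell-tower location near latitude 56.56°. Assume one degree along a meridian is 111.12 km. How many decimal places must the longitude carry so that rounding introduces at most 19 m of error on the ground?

At 56.56° one degree of longitude covers 111120 × cos 56.56° ≈ 111120 × 0.5511 ≈ 61234.2 m.
Rounding to N decimal places gives at most 0.5 × 10⁻ᴺ degrees of error, i.e. 0.5 × 10⁻ᴺ × 61234.2 m.
Need 0.5 × 61234.2 × 10⁻ᴺ ≤ 19 → 10⁻ᴺ ≤ 6.206e-04, so N ≥ 3.21.
So 4 decimal places suffice (3.06 m); 3 would allow up to 30.6 m.

4 decimal places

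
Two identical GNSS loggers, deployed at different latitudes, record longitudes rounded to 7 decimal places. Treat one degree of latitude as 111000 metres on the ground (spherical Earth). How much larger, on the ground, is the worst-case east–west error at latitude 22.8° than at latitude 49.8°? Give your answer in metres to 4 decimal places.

Rounding to 7 decimal places leaves the longitude within ±5e-08° of the true value.
At 22.8°: 5e-08° × 111000 × cos 22.8° = 5e-08 × 111000 × 0.9219 ≈ 0.0051163 m.
At 49.8°: 5e-08° × 111000 × cos 49.8° = 5e-08 × 111000 × 0.6455 ≈ 0.0035823 m.
So the lower-latitude error exceeds the higher by 0.0051163 − 0.0035823 = 0.0015341 m.

0.0015 metres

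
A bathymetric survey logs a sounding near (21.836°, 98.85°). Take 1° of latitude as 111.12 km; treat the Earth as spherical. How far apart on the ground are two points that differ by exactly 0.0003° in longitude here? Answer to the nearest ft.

102 ft

One degree of longitude here spans 111120 × cos 21.836° = 111120 × 0.9283 ≈ 103147 m; 0.0003° of that is 30.9442 m.
In feet: 30.9442 m ÷ 0.3048 ≈ 101.52 ft.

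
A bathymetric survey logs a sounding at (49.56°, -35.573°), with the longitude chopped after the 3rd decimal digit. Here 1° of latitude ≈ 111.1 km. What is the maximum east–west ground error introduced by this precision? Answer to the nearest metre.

Truncating at 3 decimal places can drop up to a full unit in the last place, so the longitude may be off by as much as 0.001°.
At latitude 49.56° a degree of longitude spans 111100 m × cos 49.56° = 111100 × 0.6487 ≈ 72065.2 m.
Maximum E–W displacement: 0.001 × 72065.2 = 72.0652 m.

72 metres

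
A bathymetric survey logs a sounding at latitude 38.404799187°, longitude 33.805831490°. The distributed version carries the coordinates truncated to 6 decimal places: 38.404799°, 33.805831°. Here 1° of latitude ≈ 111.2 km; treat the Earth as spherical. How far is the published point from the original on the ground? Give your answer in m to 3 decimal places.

The latitude changed by +0.000000187° and the longitude by +0.000000490°.
North–south shift: 0.000000187 × 111200 = 0.0207944 m.
East–west at this latitude: 0.000000490° × 111200 × cos 38.4048° ≈ 0.000000490 × 87140.9 = 0.0426991 m.
Combined displacement = (0.0207944² + 0.0426991²)^½ ≈ 0.0474933 m.

0.047 m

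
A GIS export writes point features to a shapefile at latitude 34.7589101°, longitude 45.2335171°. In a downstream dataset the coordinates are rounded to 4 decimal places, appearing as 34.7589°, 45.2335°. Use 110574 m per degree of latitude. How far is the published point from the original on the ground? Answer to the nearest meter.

2 meters

The latitude changed by +0.0000101° and the longitude by +0.0000171°.
N–S: 0.0000101° × 110574 m/° = 1.1168 m.
E–W at 34.7589°: 0.0000171° × 110574 × cos 34.7589° = 0.0000171 × 110574 × 0.8216 ≈ 1.55342 m.
Hypotenuse of the two orthogonal shifts: √(1.1168² + 1.55342²) = 1.9132 m.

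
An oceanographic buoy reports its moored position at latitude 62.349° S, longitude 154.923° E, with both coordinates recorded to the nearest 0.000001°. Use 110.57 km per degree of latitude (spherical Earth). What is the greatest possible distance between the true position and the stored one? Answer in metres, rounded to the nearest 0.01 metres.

0.06 metres

Rounding to 6 decimal places leaves each coordinate within ±5e-07° of the true value.
Latitude error → 5e-07 × 110570 = 0.055285 m along the meridian.
East–west component at 62.349°: 5e-07° × 110570 × cos 62.349° ≈ 5e-07 × 51313.8 ≈ 0.0256569 m.
Combining orthogonally: (0.055285² + 0.0256569²)^½ ≈ 0.0609484 m.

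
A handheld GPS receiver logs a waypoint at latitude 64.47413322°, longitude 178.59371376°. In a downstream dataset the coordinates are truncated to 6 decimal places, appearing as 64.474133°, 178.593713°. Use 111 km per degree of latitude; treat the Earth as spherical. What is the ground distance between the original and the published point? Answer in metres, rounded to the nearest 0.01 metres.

0.04 metres

Δlat = 64.47413322 − 64.474133 = +0.00000022°; Δlon = 178.59371376 − 178.593713 = +0.00000076°.
N–S: 0.00000022° × 111000 m/° = 0.02442 m.
East–west at this latitude: 0.00000076° × 111000 × cos 64.4741° ≈ 0.00000076 × 47832 = 0.0363523 m.
Combined displacement = (0.02442² + 0.0363523²)^½ ≈ 0.043793 m.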